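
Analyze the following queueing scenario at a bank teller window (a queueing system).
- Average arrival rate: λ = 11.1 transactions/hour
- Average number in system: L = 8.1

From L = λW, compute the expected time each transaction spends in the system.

Little's Law: L = λW, so W = L/λ
W = 8.1/11.1 = 0.7297 hours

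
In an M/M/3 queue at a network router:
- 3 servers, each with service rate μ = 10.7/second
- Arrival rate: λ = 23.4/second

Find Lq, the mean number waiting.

Traffic intensity: ρ = λ/(cμ) = 23.4/(3×10.7) = 0.7290
Since ρ = 0.7290 < 1, system is stable.
Offered load a = λ/μ = cρ = 23.4/10.7 = 2.1869
P₀ = [ Σₙ₌₀^2 aⁿ/n! + a^3/(3!(1-ρ)) ]⁻¹
Σ = a^0/0! + a^1/1! + a^2/2! = 1.0000 + 2.1869 + 2.3913 = 5.5782
a^3/(3!(1-ρ)) = 10.45915/(6 × 0.2710280) = 6.4318
P₀ = 1/(5.5782 + 6.4318) = 0.08326
Lq = P₀·a^3·ρ / (3!(1-ρ)²) = 0.083264 × 10.4591 × 0.72897 / (6 × 0.073456) = 1.4404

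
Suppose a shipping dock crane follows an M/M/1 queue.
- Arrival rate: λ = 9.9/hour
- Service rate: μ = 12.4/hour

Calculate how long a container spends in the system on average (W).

First, compute utilization: ρ = λ/μ = 9.9/12.4 = 0.7984
For M/M/1: W = 1/(μ-λ)
W = 1/(12.4-9.9) = 1/2.50
W = 0.4000 hours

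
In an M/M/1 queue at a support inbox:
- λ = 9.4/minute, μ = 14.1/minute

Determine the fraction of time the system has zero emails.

ρ = λ/μ = 9.4/14.1 = 0.6667
P(0) = 1 - ρ = 1 - 0.6667 = 0.3333
The server is idle 33.33% of the time.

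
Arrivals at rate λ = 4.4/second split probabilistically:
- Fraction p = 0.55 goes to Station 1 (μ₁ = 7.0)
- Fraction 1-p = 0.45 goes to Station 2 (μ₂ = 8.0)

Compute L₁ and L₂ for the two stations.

Effective rates: λ₁ = 4.4×0.55 = 2.42, λ₂ = 4.4×0.45 = 1.98
Station 1: ρ₁ = 2.42/7.0 = 0.3457, L₁ = ρ₁/(1-ρ₁) = 0.3457/(1-0.3457) = 0.5284
Station 2: ρ₂ = 1.98/8.0 = 0.2475, L₂ = ρ₂/(1-ρ₂) = 0.2475/(1-0.2475) = 0.3289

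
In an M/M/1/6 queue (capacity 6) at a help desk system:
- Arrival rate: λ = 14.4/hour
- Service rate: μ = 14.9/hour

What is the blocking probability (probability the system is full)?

ρ = λ/μ = 14.4/14.9 = 0.96644
P₀ = (1-ρ)/(1-ρ^(K+1)) = (1-0.96644)/(1-0.96644^7) = 0.03356/0.2125 = 0.1579
P_K = P₀×ρ^K = 0.1579 × 0.96644^6 = 0.1579 × 0.8148 = 0.1287
Blocking probability = 12.87%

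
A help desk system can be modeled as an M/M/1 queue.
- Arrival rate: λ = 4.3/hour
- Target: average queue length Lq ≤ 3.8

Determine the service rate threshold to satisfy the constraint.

For M/M/1: Lq = λ²/(μ(μ-λ))
Need Lq ≤ 3.8, i.e. μ(μ-λ) ≥ λ²/3.8
μ² - 4.3μ - 18.49/3.8 ≥ 0  →  μ² - 4.3μ - 4.8658 ≥ 0
Quadratic formula (positive root): μ = [λ + √(λ² + 4×4.8658)]/2
Discriminant: 18.49 + 4×4.8658 = 37.9532, √37.9532 = 6.1606
μ ≥ (4.3 + 6.1606)/2 = 5.2303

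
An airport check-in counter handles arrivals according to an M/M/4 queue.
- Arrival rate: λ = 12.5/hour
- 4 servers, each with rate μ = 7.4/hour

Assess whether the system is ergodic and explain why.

Stability requires ρ = λ/(cμ) < 1
ρ = 12.5/(4 × 7.4) = 12.5/29.60 = 0.4223
Since 0.4223 < 1, the system is STABLE.
The servers are busy 42.23% of the time.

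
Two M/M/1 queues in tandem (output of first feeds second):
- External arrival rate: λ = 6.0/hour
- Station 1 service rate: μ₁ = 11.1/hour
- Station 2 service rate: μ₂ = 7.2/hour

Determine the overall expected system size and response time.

By Jackson's theorem, each station behaves as independent M/M/1.
Station 1: ρ₁ = 6.0/11.1 = 0.5405, L₁ = ρ₁/(1-ρ₁) = λ/(μ₁-λ) = 6.0/5.10 = 1.1765
Station 2: ρ₂ = 6.0/7.2 = 0.8333, L₂ = ρ₂/(1-ρ₂) = λ/(μ₂-λ) = 6.0/1.20 = 5.0000
Total: L = L₁ + L₂ = 1.1765 + 5.0000 = 6.1765
W = L/λ = 6.1765/6.0 = 1.0294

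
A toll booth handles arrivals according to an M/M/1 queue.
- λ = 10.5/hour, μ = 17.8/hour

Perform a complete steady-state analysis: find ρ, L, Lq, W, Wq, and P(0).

Step 1: ρ = λ/μ = 10.5/17.8 = 0.5899
Step 2: L = λ/(μ-λ) = 10.5/7.30 = 1.4384
Step 3: Lq = λ²/(μ(μ-λ)) = 110.25/(17.8×7.30) = 0.8485
Step 4: W = 1/(μ-λ) = 1/7.30 = 0.13699
Step 5: Wq = λ/(μ(μ-λ)) = 10.5/(17.8×7.30) = 0.08081
Step 6: P(0) = 1-ρ = 0.4101
Verify: L = λW = 10.5×0.13699 = 1.4384 ✔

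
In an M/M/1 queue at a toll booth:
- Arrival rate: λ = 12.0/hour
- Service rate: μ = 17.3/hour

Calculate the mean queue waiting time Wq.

First, compute utilization: ρ = λ/μ = 12.0/17.3 = 0.6936
For M/M/1: Wq = λ/(μ(μ-λ))
Wq = 12.0/(17.3 × (17.3-12.0))
Wq = 12.0/(17.3 × 5.30)
Wq = 0.1309 hours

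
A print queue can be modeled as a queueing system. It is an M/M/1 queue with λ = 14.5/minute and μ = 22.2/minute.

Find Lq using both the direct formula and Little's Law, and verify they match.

Method 1 (direct): Lq = λ²/(μ(μ-λ)) = 210.25/(22.2 × 7.70) = 1.2300

Method 2 (Little's Law):
W = 1/(μ-λ) = 1/7.70 = 0.12987
Wq = W - 1/μ = 0.12987 - 0.045045 = 0.08483
Lq = λWq = 14.5 × 0.08483 = 1.2300 ✔ (matches Method 1)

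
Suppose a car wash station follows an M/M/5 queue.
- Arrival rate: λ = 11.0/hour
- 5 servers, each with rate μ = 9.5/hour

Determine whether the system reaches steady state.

Stability requires ρ = λ/(cμ) < 1
ρ = 11.0/(5 × 9.5) = 11.0/47.50 = 0.2316
Since 0.2316 < 1, the system is STABLE.
The servers are busy 23.16% of the time.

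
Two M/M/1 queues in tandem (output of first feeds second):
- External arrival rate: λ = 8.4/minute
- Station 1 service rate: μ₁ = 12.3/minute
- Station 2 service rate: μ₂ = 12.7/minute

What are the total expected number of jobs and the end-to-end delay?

By Jackson's theorem, each station behaves as independent M/M/1.
Station 1: ρ₁ = 8.4/12.3 = 0.6829, L₁ = ρ₁/(1-ρ₁) = λ/(μ₁-λ) = 8.4/3.90 = 2.1538
Station 2: ρ₂ = 8.4/12.7 = 0.6614, L₂ = ρ₂/(1-ρ₂) = λ/(μ₂-λ) = 8.4/4.30 = 1.9535
Total: L = L₁ + L₂ = 2.1538 + 1.9535 = 4.1073
W = L/λ = 4.1073/8.4 = 0.4890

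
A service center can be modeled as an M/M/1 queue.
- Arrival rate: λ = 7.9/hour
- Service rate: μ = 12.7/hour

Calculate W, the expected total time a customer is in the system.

First, compute utilization: ρ = λ/μ = 7.9/12.7 = 0.6220
For M/M/1: W = 1/(μ-λ)
W = 1/(12.7-7.9) = 1/4.80
W = 0.2083 hours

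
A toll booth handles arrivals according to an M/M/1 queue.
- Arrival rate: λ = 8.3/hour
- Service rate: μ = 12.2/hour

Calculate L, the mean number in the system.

ρ = λ/μ = 8.3/12.2 = 0.6803
For M/M/1: L = λ/(μ-λ)
L = 8.3/(12.2-8.3) = 8.3/3.90
L = 2.1282 vehicles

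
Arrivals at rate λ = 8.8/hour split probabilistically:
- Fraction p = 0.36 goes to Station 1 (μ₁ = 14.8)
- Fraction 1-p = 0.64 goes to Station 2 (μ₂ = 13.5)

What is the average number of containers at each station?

Effective rates: λ₁ = 8.8×0.36 = 3.168, λ₂ = 8.8×0.64 = 5.632
Station 1: ρ₁ = 3.168/14.8 = 0.2141, L₁ = ρ₁/(1-ρ₁) = 0.2141/(1-0.2141) = 0.2724
Station 2: ρ₂ = 5.632/13.5 = 0.41719, L₂ = ρ₂/(1-ρ₂) = 0.41719/(1-0.41719) = 0.7158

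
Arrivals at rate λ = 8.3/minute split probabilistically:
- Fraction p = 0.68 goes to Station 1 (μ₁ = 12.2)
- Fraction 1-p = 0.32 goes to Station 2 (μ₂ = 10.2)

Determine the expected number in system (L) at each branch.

Effective rates: λ₁ = 8.3×0.68 = 5.644, λ₂ = 8.3×0.32 = 2.656
Station 1: ρ₁ = 5.644/12.2 = 0.46262, L₁ = ρ₁/(1-ρ₁) = 0.46262/(1-0.46262) = 0.8609
Station 2: ρ₂ = 2.656/10.2 = 0.2604, L₂ = ρ₂/(1-ρ₂) = 0.2604/(1-0.2604) = 0.3521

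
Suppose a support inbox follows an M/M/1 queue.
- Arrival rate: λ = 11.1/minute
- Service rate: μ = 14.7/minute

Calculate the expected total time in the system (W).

First, compute utilization: ρ = λ/μ = 11.1/14.7 = 0.7551
For M/M/1: W = 1/(μ-λ)
W = 1/(14.7-11.1) = 1/3.60
W = 0.2778 minutes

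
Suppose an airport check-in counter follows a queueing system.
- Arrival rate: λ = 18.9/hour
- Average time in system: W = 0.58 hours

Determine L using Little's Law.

Little's Law: L = λW
L = 18.9 × 0.58 = 10.9620 passengers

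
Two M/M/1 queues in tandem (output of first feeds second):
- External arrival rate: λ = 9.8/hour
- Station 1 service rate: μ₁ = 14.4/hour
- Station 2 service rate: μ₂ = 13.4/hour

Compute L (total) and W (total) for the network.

By Jackson's theorem, each station behaves as independent M/M/1.
Station 1: ρ₁ = 9.8/14.4 = 0.6806, L₁ = ρ₁/(1-ρ₁) = λ/(μ₁-λ) = 9.8/4.60 = 2.13043
Station 2: ρ₂ = 9.8/13.4 = 0.7313, L₂ = ρ₂/(1-ρ₂) = λ/(μ₂-λ) = 9.8/3.60 = 2.72222
Total: L = L₁ + L₂ = 2.13043 + 2.72222 = 4.8527
W = L/λ = 4.8527/9.8 = 0.4952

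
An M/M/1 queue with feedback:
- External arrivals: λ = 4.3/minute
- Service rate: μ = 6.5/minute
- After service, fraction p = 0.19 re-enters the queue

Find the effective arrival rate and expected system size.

Effective arrival rate: λ_eff = λ/(1-p) = 4.3/(1-0.19) = 4.3/0.81 = 5.30864
ρ = λ_eff/μ = 5.30864/6.5 = 0.816714
L = ρ/(1-ρ) = 0.816714/(1-0.816714) = 4.4560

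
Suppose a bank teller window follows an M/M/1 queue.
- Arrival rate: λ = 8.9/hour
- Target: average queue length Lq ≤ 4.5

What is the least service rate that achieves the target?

For M/M/1: Lq = λ²/(μ(μ-λ))
Need Lq ≤ 4.5, i.e. μ(μ-λ) ≥ λ²/4.5
μ² - 8.9μ - 79.21/4.5 ≥ 0  →  μ² - 8.9μ - 17.60222 ≥ 0
Quadratic formula (positive root): μ = [λ + √(λ² + 4×17.60222)]/2
Discriminant: 79.21 + 4×17.60222 = 149.6189, √149.6189 = 12.23188
μ ≥ (8.9 + 12.23188)/2 = 10.5659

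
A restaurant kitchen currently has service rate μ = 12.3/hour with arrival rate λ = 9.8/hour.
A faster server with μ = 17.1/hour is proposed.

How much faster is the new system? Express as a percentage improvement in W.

System 1: ρ₁ = 9.8/12.3 = 0.7967, W₁ = 1/(12.3-9.8) = 0.4000
System 2: ρ₂ = 9.8/17.1 = 0.5731, W₂ = 1/(17.1-9.8) = 0.1370
Improvement: (W₁-W₂)/W₁ = (0.4000-0.1370)/0.4000 = 65.75%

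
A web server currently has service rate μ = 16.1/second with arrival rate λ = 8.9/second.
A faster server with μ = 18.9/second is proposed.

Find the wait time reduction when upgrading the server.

System 1: ρ₁ = 8.9/16.1 = 0.5528, W₁ = 1/(16.1-8.9) = 0.13889
System 2: ρ₂ = 8.9/18.9 = 0.4709, W₂ = 1/(18.9-8.9) = 0.10000
Improvement: (W₁-W₂)/W₁ = (0.13889-0.10000)/0.13889 = 28.00%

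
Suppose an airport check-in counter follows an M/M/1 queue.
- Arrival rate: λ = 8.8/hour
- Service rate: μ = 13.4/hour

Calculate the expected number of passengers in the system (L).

ρ = λ/μ = 8.8/13.4 = 0.6567
For M/M/1: L = λ/(μ-λ)
L = 8.8/(13.4-8.8) = 8.8/4.60
L = 1.9130 passengers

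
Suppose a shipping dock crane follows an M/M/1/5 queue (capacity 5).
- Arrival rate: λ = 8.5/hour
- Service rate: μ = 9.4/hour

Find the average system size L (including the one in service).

ρ = λ/μ = 8.5/9.4 = 0.90426
P₀ = (1-ρ)/(1-ρ^(K+1)) = (1-0.90426)/(1-0.90426^6) = 0.09574/0.4533 = 0.2112
P_K = P₀×ρ^K = 0.2112 × 0.90426^5 = 0.2112 × 0.6046 = 0.1277
L = ρ[1 - (K+1)ρ^K + Kρ^(K+1)] / [(1-ρ)(1-ρ^(K+1))]
L = 0.90426 × (1 - 6×0.604598 + 5×0.546714) / ((1 - 0.90426) × (1 - 0.546714)) = 2.2083 containers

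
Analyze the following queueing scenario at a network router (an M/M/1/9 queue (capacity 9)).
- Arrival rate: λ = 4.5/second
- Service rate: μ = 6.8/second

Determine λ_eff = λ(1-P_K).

ρ = λ/μ = 4.5/6.8 = 0.661765
P₀ = (1-ρ)/(1-ρ^(K+1)) = (1-0.661765)/(1-0.661765^10) = 0.33823/0.98389 = 0.3438
P_K = P₀×ρ^K = 0.3438 × 0.661765^9 = 0.3438 × 0.02434 = 0.008368
λ_eff = λ(1-P_K) = 4.5 × (1 - 0.008368) = 4.5 × 0.99163 = 4.4623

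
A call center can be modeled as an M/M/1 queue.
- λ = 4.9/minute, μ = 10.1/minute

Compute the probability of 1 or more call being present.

ρ = λ/μ = 4.9/10.1 = 0.4851
P(N ≥ n) = ρⁿ
P(N ≥ 1) = 0.4851^1
P(N ≥ 1) = 0.4851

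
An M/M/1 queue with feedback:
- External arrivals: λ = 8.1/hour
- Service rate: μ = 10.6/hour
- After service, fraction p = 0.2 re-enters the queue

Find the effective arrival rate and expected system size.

Effective arrival rate: λ_eff = λ/(1-p) = 8.1/(1-0.2) = 8.1/0.80 = 10.1250
ρ = λ_eff/μ = 10.1250/10.6 = 0.9551887
L = ρ/(1-ρ) = 0.9551887/(1-0.9551887) = 21.3158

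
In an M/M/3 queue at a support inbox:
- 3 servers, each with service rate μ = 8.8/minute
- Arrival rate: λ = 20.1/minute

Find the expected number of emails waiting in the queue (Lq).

Traffic intensity: ρ = λ/(cμ) = 20.1/(3×8.8) = 0.7614
Since ρ = 0.7614 < 1, system is stable.
Offered load a = λ/μ = cρ = 20.1/8.8 = 2.2841
P₀ = [ Σₙ₌₀^2 aⁿ/n! + a^3/(3!(1-ρ)) ]⁻¹
Σ = a^0/0! + a^1/1! + a^2/2! = 1.0000 + 2.2841 + 2.6085 = 5.8926
a^3/(3!(1-ρ)) = 11.9163/(6 × 0.238636) = 8.3225
P₀ = 1/(5.8926 + 8.3225) = 0.07035
Lq = P₀·a^3·ρ / (3!(1-ρ)²) = 0.070348 × 11.9163 × 0.76136 / (6 × 0.056947) = 1.8679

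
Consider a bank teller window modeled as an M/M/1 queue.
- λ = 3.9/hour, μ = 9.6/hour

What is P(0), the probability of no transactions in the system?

ρ = λ/μ = 3.9/9.6 = 0.4062
P(0) = 1 - ρ = 1 - 0.4062 = 0.5938
The server is idle 59.38% of the time.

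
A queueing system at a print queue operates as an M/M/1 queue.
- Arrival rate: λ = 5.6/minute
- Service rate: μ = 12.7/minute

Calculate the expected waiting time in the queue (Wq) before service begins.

First, compute utilization: ρ = λ/μ = 5.6/12.7 = 0.4409
For M/M/1: Wq = λ/(μ(μ-λ))
Wq = 5.6/(12.7 × (12.7-5.6))
Wq = 5.6/(12.7 × 7.10)
Wq = 0.06210 minutes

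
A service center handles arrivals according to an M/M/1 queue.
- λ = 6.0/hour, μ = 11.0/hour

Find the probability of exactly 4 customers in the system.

ρ = λ/μ = 6.0/11.0 = 0.545455
P(n) = (1-ρ)ρⁿ
P(4) = (1-0.545455) × 0.545455^4
P(4) = 0.45454 × 0.088519
P(4) = 0.04024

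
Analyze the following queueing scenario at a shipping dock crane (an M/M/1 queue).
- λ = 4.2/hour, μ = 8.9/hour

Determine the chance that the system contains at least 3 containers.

ρ = λ/μ = 4.2/8.9 = 0.4719
P(N ≥ n) = ρⁿ
P(N ≥ 3) = 0.4719^3
P(N ≥ 3) = 0.1051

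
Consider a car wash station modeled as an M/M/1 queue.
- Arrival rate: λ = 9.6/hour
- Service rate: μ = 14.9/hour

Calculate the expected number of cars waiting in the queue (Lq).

ρ = λ/μ = 9.6/14.9 = 0.6443
For M/M/1: Lq = λ²/(μ(μ-λ))
Lq = 92.16/(14.9 × 5.30)
Lq = 1.1670 cars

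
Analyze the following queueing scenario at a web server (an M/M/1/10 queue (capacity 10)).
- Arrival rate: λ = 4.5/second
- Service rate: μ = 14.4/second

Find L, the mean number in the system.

ρ = λ/μ = 4.5/14.4 = 0.3125
P₀ = (1-ρ)/(1-ρ^(K+1)) = (1-0.3125)/(1-0.3125^11) = 0.6875/1.0000 = 0.6875
P_K = P₀×ρ^K = 0.6875 × 0.3125^10 = 0.6875 × 0.000008882 = 0.000006106
L = ρ[1 - (K+1)ρ^K + Kρ^(K+1)] / [(1-ρ)(1-ρ^(K+1))]
L = 0.3125 × (1 - 11×0.000008882 + 10×0.000002776) / ((1 - 0.3125) × (1 - 0.000002776)) = 0.4545 requests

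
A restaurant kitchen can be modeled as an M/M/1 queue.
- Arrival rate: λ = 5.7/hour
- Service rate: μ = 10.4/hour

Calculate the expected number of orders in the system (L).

ρ = λ/μ = 5.7/10.4 = 0.5481
For M/M/1: L = λ/(μ-λ)
L = 5.7/(10.4-5.7) = 5.7/4.70
L = 1.2128 orders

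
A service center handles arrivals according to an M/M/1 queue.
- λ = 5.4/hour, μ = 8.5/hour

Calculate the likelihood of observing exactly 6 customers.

ρ = λ/μ = 5.4/8.5 = 0.6353
P(n) = (1-ρ)ρⁿ
P(6) = (1-0.6353) × 0.6353^6
P(6) = 0.3647 × 0.06575
P(6) = 0.02398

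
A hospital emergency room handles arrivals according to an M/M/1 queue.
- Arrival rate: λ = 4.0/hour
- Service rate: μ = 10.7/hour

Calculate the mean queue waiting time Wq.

First, compute utilization: ρ = λ/μ = 4.0/10.7 = 0.3738
For M/M/1: Wq = λ/(μ(μ-λ))
Wq = 4.0/(10.7 × (10.7-4.0))
Wq = 4.0/(10.7 × 6.70)
Wq = 0.05580 hours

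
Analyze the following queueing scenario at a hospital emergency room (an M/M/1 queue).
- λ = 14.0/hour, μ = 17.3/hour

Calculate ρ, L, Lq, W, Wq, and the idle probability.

Step 1: ρ = λ/μ = 14.0/17.3 = 0.8092
Step 2: L = λ/(μ-λ) = 14.0/3.30 = 4.2424
Step 3: Lq = λ²/(μ(μ-λ)) = 196.00/(17.3×3.30) = 3.4332
Step 4: W = 1/(μ-λ) = 1/3.30 = 0.30303
Step 5: Wq = λ/(μ(μ-λ)) = 14.0/(17.3×3.30) = 0.2452
Step 6: P(0) = 1-ρ = 0.1908
Verify: L = λW = 14.0×0.30303 = 4.2424 ✔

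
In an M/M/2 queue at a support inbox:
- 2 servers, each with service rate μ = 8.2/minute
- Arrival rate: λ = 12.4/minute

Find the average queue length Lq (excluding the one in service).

Traffic intensity: ρ = λ/(cμ) = 12.4/(2×8.2) = 0.7561
Since ρ = 0.7561 < 1, system is stable.
Offered load a = λ/μ = cρ = 12.4/8.2 = 1.5122
P₀ = [ Σₙ₌₀^1 aⁿ/n! + a^2/(2!(1-ρ)) ]⁻¹
Σ = a^0/0! + a^1/1! = 1.0000 + 1.5122 = 2.5122
a^2/(2!(1-ρ)) = 2.2867/(2 × 0.2439) = 4.6878
P₀ = 1/(2.5122 + 4.6878) = 0.1389
Lq = P₀·a^2·ρ / (2!(1-ρ)²) = 0.1389 × 2.2867 × 0.7561 / (2 × 0.05949) = 2.0184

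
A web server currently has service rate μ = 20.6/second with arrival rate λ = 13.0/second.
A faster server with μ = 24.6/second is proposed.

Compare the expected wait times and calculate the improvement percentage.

System 1: ρ₁ = 13.0/20.6 = 0.6311, W₁ = 1/(20.6-13.0) = 0.13158
System 2: ρ₂ = 13.0/24.6 = 0.5285, W₂ = 1/(24.6-13.0) = 0.086207
Improvement: (W₁-W₂)/W₁ = (0.13158-0.086207)/0.13158 = 34.48%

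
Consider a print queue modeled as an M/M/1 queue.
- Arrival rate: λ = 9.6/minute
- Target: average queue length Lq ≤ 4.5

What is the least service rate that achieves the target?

For M/M/1: Lq = λ²/(μ(μ-λ))
Need Lq ≤ 4.5, i.e. μ(μ-λ) ≥ λ²/4.5
μ² - 9.6μ - 92.16/4.5 ≥ 0  →  μ² - 9.6μ - 20.4800 ≥ 0
Quadratic formula (positive root): μ = [λ + √(λ² + 4×20.4800)]/2
Discriminant: 92.16 + 4×20.4800 = 174.0800, √174.0800 = 13.1939
μ ≥ (9.6 + 13.1939)/2 = 11.3970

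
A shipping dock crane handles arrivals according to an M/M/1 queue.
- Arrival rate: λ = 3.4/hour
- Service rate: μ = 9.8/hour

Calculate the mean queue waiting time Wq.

First, compute utilization: ρ = λ/μ = 3.4/9.8 = 0.3469
For M/M/1: Wq = λ/(μ(μ-λ))
Wq = 3.4/(9.8 × (9.8-3.4))
Wq = 3.4/(9.8 × 6.40)
Wq = 0.05421 hours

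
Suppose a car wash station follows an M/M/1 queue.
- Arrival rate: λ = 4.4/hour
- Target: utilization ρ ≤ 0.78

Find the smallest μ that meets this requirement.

ρ = λ/μ, so μ = λ/ρ
μ ≥ 4.4/0.78 = 5.6410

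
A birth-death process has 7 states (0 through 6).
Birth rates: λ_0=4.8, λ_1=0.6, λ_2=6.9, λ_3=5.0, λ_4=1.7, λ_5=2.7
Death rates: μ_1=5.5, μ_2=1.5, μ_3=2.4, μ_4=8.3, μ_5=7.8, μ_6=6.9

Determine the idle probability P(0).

Ratios P(n)/P(0) = (λ₀···λₙ₋₁)/(μ₁···μₙ):
P(1)/P(0) = (4.8)/(5.5) = 0.8727
P(2)/P(0) = (4.8×0.6)/(5.5×1.5) = 0.3491
P(3)/P(0) = (4.8×0.6×6.9)/(5.5×1.5×2.4) = 1.0036
P(4)/P(0) = (4.8×0.6×6.9×5.0)/(5.5×1.5×2.4×8.3) = 0.6046
P(5)/P(0) = (4.8×0.6×6.9×5.0×1.7)/(5.5×1.5×2.4×8.3×7.8) = 0.1318
P(6)/P(0) = (4.8×0.6×6.9×5.0×1.7×2.7)/(5.5×1.5×2.4×8.3×7.8×6.9) = 0.05156

Normalization: ∑ P(n) = 1
P(0) × (1.0000 + 0.8727 + 0.3491 + 1.0036 + 0.6046 + 0.1318 + 0.05156) = 1
P(0) × 4.0134 = 1
P(0) = 1/4.0134 = 0.2492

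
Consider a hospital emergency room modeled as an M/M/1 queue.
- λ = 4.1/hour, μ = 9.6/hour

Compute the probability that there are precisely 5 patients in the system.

ρ = λ/μ = 4.1/9.6 = 0.427083
P(n) = (1-ρ)ρⁿ
P(5) = (1-0.427083) × 0.427083^5
P(5) = 0.5729 × 0.01421
P(5) = 0.008141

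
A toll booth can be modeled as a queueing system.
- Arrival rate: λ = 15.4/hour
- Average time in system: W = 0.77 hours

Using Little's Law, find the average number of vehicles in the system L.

Little's Law: L = λW
L = 15.4 × 0.77 = 11.8580 vehicles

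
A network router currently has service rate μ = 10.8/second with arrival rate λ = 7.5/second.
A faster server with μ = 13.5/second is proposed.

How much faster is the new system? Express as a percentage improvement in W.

System 1: ρ₁ = 7.5/10.8 = 0.6944, W₁ = 1/(10.8-7.5) = 0.30303
System 2: ρ₂ = 7.5/13.5 = 0.5556, W₂ = 1/(13.5-7.5) = 0.16667
Improvement: (W₁-W₂)/W₁ = (0.30303-0.16667)/0.30303 = 45.00%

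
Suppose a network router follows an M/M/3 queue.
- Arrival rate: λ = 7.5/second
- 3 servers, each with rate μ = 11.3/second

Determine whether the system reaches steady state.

Stability requires ρ = λ/(cμ) < 1
ρ = 7.5/(3 × 11.3) = 7.5/33.90 = 0.2212
Since 0.2212 < 1, the system is STABLE.
The servers are busy 22.12% of the time.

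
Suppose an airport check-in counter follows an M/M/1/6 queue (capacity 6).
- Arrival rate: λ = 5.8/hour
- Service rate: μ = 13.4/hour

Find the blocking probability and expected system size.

ρ = λ/μ = 5.8/13.4 = 0.43284
P₀ = (1-ρ)/(1-ρ^(K+1)) = (1-0.43284)/(1-0.43284^7) = 0.5672/0.9972 = 0.5688
P_K = P₀×ρ^K = 0.5688 × 0.43284^6 = 0.5688 × 0.006576 = 0.003740
Blocking probability P_6 = 0.003740 (0.37%)
L = ρ[1 - (K+1)ρ^K + Kρ^(K+1)] / [(1-ρ)(1-ρ^(K+1))]
L = 0.43284 × (1 - 7×0.006576 + 6×0.002846) / ((1 - 0.43284) × (1 - 0.002846)) = 0.7432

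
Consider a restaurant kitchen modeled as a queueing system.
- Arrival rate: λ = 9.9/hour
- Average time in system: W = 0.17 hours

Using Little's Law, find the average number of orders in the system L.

Little's Law: L = λW
L = 9.9 × 0.17 = 1.6830 orders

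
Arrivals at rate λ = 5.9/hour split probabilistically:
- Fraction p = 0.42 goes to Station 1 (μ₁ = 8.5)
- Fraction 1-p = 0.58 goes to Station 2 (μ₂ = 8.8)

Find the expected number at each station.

Effective rates: λ₁ = 5.9×0.42 = 2.478, λ₂ = 5.9×0.58 = 3.422
Station 1: ρ₁ = 2.478/8.5 = 0.29153, L₁ = ρ₁/(1-ρ₁) = 0.29153/(1-0.29153) = 0.4115
Station 2: ρ₂ = 3.422/8.8 = 0.38886, L₂ = ρ₂/(1-ρ₂) = 0.38886/(1-0.38886) = 0.6363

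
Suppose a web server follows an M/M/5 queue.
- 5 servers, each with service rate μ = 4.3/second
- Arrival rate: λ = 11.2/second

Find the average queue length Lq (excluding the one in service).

Traffic intensity: ρ = λ/(cμ) = 11.2/(5×4.3) = 0.5209
Since ρ = 0.5209 < 1, system is stable.
Offered load a = λ/μ = cρ = 11.2/4.3 = 2.6047
P₀ = [ Σₙ₌₀^4 aⁿ/n! + a^5/(5!(1-ρ)) ]⁻¹
Σ = a^0/0! + a^1/1! + a^2/2! + a^3/3! + a^4/4! = 1.0000 + 2.6047 + 3.3921 + 2.9451 + 1.9177 = 11.8596
a^5/(5!(1-ρ)) = 119.8803/(120 × 0.47907) = 2.0853
P₀ = 1/(11.8596 + 2.0853) = 0.07171
Lq = P₀·a^5·ρ / (5!(1-ρ)²) = 0.07171 × 119.8803 × 0.5209 / (120 × 0.2295) = 0.1626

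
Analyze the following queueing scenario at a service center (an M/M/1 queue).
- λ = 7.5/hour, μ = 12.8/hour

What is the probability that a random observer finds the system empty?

ρ = λ/μ = 7.5/12.8 = 0.5859
P(0) = 1 - ρ = 1 - 0.5859 = 0.4141
The server is idle 41.41% of the time.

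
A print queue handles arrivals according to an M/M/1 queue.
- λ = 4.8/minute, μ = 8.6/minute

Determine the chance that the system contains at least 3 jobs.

ρ = λ/μ = 4.8/8.6 = 0.55814
P(N ≥ n) = ρⁿ
P(N ≥ 3) = 0.55814^3
P(N ≥ 3) = 0.1739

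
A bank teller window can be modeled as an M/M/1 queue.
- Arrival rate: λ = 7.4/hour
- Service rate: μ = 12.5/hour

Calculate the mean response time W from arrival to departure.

First, compute utilization: ρ = λ/μ = 7.4/12.5 = 0.5920
For M/M/1: W = 1/(μ-λ)
W = 1/(12.5-7.4) = 1/5.10
W = 0.1961 hours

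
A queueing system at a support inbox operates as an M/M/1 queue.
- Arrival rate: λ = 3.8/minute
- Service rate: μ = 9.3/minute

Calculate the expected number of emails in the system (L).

ρ = λ/μ = 3.8/9.3 = 0.4086
For M/M/1: L = λ/(μ-λ)
L = 3.8/(9.3-3.8) = 3.8/5.50
L = 0.6909 emails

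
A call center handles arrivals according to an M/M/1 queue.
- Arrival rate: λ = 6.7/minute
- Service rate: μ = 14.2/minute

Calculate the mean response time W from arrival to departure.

First, compute utilization: ρ = λ/μ = 6.7/14.2 = 0.4718
For M/M/1: W = 1/(μ-λ)
W = 1/(14.2-6.7) = 1/7.50
W = 0.1333 minutes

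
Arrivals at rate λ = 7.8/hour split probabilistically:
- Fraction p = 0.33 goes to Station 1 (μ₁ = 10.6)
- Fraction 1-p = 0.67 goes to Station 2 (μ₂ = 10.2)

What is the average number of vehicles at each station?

Effective rates: λ₁ = 7.8×0.33 = 2.574, λ₂ = 7.8×0.67 = 5.226
Station 1: ρ₁ = 2.574/10.6 = 0.2428, L₁ = ρ₁/(1-ρ₁) = 0.2428/(1-0.2428) = 0.3207
Station 2: ρ₂ = 5.226/10.2 = 0.51235, L₂ = ρ₂/(1-ρ₂) = 0.51235/(1-0.51235) = 1.0507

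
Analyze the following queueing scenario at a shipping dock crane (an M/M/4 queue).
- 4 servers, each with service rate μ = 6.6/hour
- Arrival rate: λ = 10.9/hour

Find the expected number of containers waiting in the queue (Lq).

Traffic intensity: ρ = λ/(cμ) = 10.9/(4×6.6) = 0.4129
Since ρ = 0.4129 < 1, system is stable.
Offered load a = λ/μ = cρ = 10.9/6.6 = 1.6515
P₀ = [ Σₙ₌₀^3 aⁿ/n! + a^4/(4!(1-ρ)) ]⁻¹
Σ = a^0/0! + a^1/1! + a^2/2! + a^3/3! = 1.0000 + 1.6515 + 1.3638 + 0.75075 = 4.7660
a^4/(4!(1-ρ)) = 7.43927/(24 × 0.587121) = 0.5279
P₀ = 1/(4.7660 + 0.5279) = 0.1889
Lq = P₀·a^4·ρ / (4!(1-ρ)²) = 0.18889 × 7.4393 × 0.41288 / (24 × 0.34471) = 0.07013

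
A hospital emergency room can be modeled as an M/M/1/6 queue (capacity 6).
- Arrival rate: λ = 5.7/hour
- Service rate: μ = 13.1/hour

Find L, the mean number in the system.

ρ = λ/μ = 5.7/13.1 = 0.43511
P₀ = (1-ρ)/(1-ρ^(K+1)) = (1-0.43511)/(1-0.43511^7) = 0.5649/0.9970 = 0.5666
P_K = P₀×ρ^K = 0.5666 × 0.43511^6 = 0.5666 × 0.006786 = 0.003845
L = ρ[1 - (K+1)ρ^K + Kρ^(K+1)] / [(1-ρ)(1-ρ^(K+1))]
L = 0.43511 × (1 - 7×0.006786 + 6×0.002953) / ((1 - 0.43511) × (1 - 0.002953)) = 0.7495 patients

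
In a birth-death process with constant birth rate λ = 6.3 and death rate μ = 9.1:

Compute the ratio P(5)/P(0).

For constant rates: P(n)/P(0) = (λ/μ)^n
P(5)/P(0) = (6.3/9.1)^5 = 0.6923^5 = 0.1590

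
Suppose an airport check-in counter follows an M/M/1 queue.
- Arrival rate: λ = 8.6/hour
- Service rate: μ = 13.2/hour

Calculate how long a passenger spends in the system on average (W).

First, compute utilization: ρ = λ/μ = 8.6/13.2 = 0.6515
For M/M/1: W = 1/(μ-λ)
W = 1/(13.2-8.6) = 1/4.60
W = 0.2174 hours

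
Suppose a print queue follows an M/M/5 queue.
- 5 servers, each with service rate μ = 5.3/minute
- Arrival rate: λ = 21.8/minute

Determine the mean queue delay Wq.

Traffic intensity: ρ = λ/(cμ) = 21.8/(5×5.3) = 0.8226
Since ρ = 0.8226 < 1, system is stable.
Offered load a = λ/μ = cρ = 21.8/5.3 = 4.1132
P₀ = [ Σₙ₌₀^4 aⁿ/n! + a^5/(5!(1-ρ)) ]⁻¹
Σ = a^0/0! + a^1/1! + a^2/2! + a^3/3! + a^4/4! = 1.0000 + 4.1132 + 8.4592 + 11.5982 + 11.9265 = 37.0971
a^5/(5!(1-ρ)) = 1177.3433/(120 × 0.1773585) = 55.3184
P₀ = 1/(37.0971 + 55.3184) = 0.01082
Lq = P₀·a^5·ρ / (5!(1-ρ)²) = 0.0108207 × 1177.3433 × 0.822642 / (120 × 0.0314560) = 2.7764
Wq = Lq/λ = 2.7764/21.8 = 0.1274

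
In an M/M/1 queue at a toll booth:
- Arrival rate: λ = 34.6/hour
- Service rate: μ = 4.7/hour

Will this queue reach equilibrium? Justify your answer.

Stability requires ρ = λ/(cμ) < 1
ρ = 34.6/(1 × 4.7) = 34.6/4.70 = 7.3617
Since 7.3617 ≥ 1, the system is UNSTABLE.
Queue grows without bound. Need μ > λ = 34.6.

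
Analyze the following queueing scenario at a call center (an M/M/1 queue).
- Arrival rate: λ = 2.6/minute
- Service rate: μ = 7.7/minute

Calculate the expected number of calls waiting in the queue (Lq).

ρ = λ/μ = 2.6/7.7 = 0.3377
For M/M/1: Lq = λ²/(μ(μ-λ))
Lq = 6.76/(7.7 × 5.10)
Lq = 0.1721 calls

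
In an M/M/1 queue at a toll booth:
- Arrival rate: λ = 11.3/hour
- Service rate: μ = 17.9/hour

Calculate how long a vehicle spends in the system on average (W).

First, compute utilization: ρ = λ/μ = 11.3/17.9 = 0.6313
For M/M/1: W = 1/(μ-λ)
W = 1/(17.9-11.3) = 1/6.60
W = 0.1515 hours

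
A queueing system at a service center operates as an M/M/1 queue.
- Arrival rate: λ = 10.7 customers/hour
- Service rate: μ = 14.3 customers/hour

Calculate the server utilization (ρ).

Server utilization: ρ = λ/μ
ρ = 10.7/14.3 = 0.7483
The server is busy 74.83% of the time.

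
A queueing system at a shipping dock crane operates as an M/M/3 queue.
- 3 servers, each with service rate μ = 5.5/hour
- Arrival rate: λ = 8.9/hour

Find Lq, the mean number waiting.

Traffic intensity: ρ = λ/(cμ) = 8.9/(3×5.5) = 0.5394
Since ρ = 0.5394 < 1, system is stable.
Offered load a = λ/μ = cρ = 8.9/5.5 = 1.6182
P₀ = [ Σₙ₌₀^2 aⁿ/n! + a^3/(3!(1-ρ)) ]⁻¹
Σ = a^0/0! + a^1/1! + a^2/2! = 1.00000 + 1.61818 + 1.30926 = 3.9274
a^3/(3!(1-ρ)) = 4.2372/(6 × 0.4606) = 1.5332
P₀ = 1/(3.9274 + 1.5332) = 0.1831
Lq = P₀·a^3·ρ / (3!(1-ρ)²) = 0.18313 × 4.2372 × 0.53939 / (6 × 0.21216) = 0.3288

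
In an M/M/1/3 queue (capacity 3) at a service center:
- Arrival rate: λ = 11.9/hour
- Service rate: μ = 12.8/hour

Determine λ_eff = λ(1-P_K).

ρ = λ/μ = 11.9/12.8 = 0.9297
P₀ = (1-ρ)/(1-ρ^(K+1)) = (1-0.9297)/(1-0.9297^4) = 0.07030/0.2529 = 0.2780
P_K = P₀×ρ^K = 0.2780 × 0.9297^3 = 0.2780 × 0.8036 = 0.2234
λ_eff = λ(1-P_K) = 11.9 × (1 - 0.22336) = 11.9 × 0.77664 = 9.2420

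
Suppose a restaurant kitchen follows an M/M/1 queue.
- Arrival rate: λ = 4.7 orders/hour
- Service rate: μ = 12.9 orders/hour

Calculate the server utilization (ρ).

Server utilization: ρ = λ/μ
ρ = 4.7/12.9 = 0.3643
The server is busy 36.43% of the time.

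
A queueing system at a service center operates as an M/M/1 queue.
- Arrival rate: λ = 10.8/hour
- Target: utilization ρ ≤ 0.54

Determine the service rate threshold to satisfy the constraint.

ρ = λ/μ, so μ = λ/ρ
μ ≥ 10.8/0.54 = 20.0000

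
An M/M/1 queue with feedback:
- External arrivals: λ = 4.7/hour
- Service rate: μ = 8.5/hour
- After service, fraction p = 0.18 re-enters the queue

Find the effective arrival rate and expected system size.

Effective arrival rate: λ_eff = λ/(1-p) = 4.7/(1-0.18) = 4.7/0.82 = 5.7317
ρ = λ_eff/μ = 5.7317/8.5 = 0.67432
L = ρ/(1-ρ) = 0.67432/(1-0.67432) = 2.0705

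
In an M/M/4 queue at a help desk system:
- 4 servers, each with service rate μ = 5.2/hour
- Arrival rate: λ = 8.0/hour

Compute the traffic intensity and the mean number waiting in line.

Traffic intensity: ρ = λ/(cμ) = 8.0/(4×5.2) = 0.3846
Since ρ = 0.3846 < 1, system is stable.
Offered load a = λ/μ = cρ = 8.0/5.2 = 1.5385
P₀ = [ Σₙ₌₀^3 aⁿ/n! + a^4/(4!(1-ρ)) ]⁻¹
Σ = a^0/0! + a^1/1! + a^2/2! + a^3/3! = 1.0000 + 1.5385 + 1.1834 + 0.6069 = 4.3288
a^4/(4!(1-ρ)) = 5.6020/(24 × 0.6154) = 0.3793
P₀ = 1/(4.3288 + 0.3793) = 0.2124
Lq = P₀·a^4·ρ / (4!(1-ρ)²) = 0.2124 × 5.6020 × 0.3846 / (24 × 0.3787) = 0.05035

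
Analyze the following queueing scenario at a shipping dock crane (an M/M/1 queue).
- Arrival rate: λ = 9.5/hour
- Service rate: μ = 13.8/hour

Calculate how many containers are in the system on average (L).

ρ = λ/μ = 9.5/13.8 = 0.6884
For M/M/1: L = λ/(μ-λ)
L = 9.5/(13.8-9.5) = 9.5/4.30
L = 2.2093 containers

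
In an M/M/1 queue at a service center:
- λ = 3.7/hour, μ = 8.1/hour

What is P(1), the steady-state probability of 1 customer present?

ρ = λ/μ = 3.7/8.1 = 0.4568
P(n) = (1-ρ)ρⁿ
P(1) = (1-0.4568) × 0.4568^1
P(1) = 0.5432 × 0.4568
P(1) = 0.2481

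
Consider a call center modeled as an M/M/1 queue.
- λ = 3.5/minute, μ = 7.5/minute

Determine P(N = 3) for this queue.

ρ = λ/μ = 3.5/7.5 = 0.46667
P(n) = (1-ρ)ρⁿ
P(3) = (1-0.46667) × 0.46667^3
P(3) = 0.53333 × 0.10163
P(3) = 0.05420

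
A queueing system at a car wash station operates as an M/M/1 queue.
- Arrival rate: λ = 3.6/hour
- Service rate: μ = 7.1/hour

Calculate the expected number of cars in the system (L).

ρ = λ/μ = 3.6/7.1 = 0.5070
For M/M/1: L = λ/(μ-λ)
L = 3.6/(7.1-3.6) = 3.6/3.50
L = 1.0286 cars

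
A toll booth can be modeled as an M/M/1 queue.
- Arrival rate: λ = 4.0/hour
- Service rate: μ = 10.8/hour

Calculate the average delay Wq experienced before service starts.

First, compute utilization: ρ = λ/μ = 4.0/10.8 = 0.3704
For M/M/1: Wq = λ/(μ(μ-λ))
Wq = 4.0/(10.8 × (10.8-4.0))
Wq = 4.0/(10.8 × 6.80)
Wq = 0.05447 hours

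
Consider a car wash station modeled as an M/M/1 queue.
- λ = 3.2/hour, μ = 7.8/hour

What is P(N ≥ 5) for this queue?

ρ = λ/μ = 3.2/7.8 = 0.41026
P(N ≥ n) = ρⁿ
P(N ≥ 5) = 0.41026^5
P(N ≥ 5) = 0.01162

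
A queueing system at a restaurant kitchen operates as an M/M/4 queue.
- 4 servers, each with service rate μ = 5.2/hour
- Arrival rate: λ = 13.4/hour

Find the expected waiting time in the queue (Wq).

Traffic intensity: ρ = λ/(cμ) = 13.4/(4×5.2) = 0.6442
Since ρ = 0.6442 < 1, system is stable.
Offered load a = λ/μ = cρ = 13.4/5.2 = 2.5769
P₀ = [ Σₙ₌₀^3 aⁿ/n! + a^4/(4!(1-ρ)) ]⁻¹
Σ = a^0/0! + a^1/1! + a^2/2! + a^3/3! = 1.0000 + 2.5769 + 3.3203 + 2.8520 = 9.7492
a^4/(4!(1-ρ)) = 44.0967/(24 × 0.35577) = 5.1645
P₀ = 1/(9.7492 + 5.1645) = 0.06705
Lq = P₀·a^4·ρ / (4!(1-ρ)²) = 0.067052 × 44.0967 × 0.64423 / (24 × 0.12657) = 0.6271
Wq = Lq/λ = 0.6271/13.4 = 0.04680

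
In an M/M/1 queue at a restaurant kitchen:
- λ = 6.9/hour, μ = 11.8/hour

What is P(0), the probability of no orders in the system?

ρ = λ/μ = 6.9/11.8 = 0.5847
P(0) = 1 - ρ = 1 - 0.5847 = 0.4153
The server is idle 41.53% of the time.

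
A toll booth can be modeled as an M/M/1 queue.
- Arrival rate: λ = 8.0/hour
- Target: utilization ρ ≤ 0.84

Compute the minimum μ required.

ρ = λ/μ, so μ = λ/ρ
μ ≥ 8.0/0.84 = 9.5238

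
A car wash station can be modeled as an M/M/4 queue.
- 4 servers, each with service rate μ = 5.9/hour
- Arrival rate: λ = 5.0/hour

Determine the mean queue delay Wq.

Traffic intensity: ρ = λ/(cμ) = 5.0/(4×5.9) = 0.2119
Since ρ = 0.2119 < 1, system is stable.
Offered load a = λ/μ = cρ = 5.0/5.9 = 0.8475
P₀ = [ Σₙ₌₀^3 aⁿ/n! + a^4/(4!(1-ρ)) ]⁻¹
Σ = a^0/0! + a^1/1! + a^2/2! + a^3/3! = 1.0000 + 0.8475 + 0.3591 + 0.1014 = 2.3080
a^4/(4!(1-ρ)) = 0.5158/(24 × 0.7881) = 0.02727
P₀ = 1/(2.3080 + 0.02727) = 0.4282
Lq = P₀·a^4·ρ / (4!(1-ρ)²) = 0.4282 × 0.5158 × 0.2119 / (24 × 0.6212) = 0.003139
Wq = Lq/λ = 0.003139/5.0 = 0.0006278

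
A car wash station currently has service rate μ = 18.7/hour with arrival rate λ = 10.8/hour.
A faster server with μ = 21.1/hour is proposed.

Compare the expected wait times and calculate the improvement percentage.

System 1: ρ₁ = 10.8/18.7 = 0.5775, W₁ = 1/(18.7-10.8) = 0.12658
System 2: ρ₂ = 10.8/21.1 = 0.5118, W₂ = 1/(21.1-10.8) = 0.097087
Improvement: (W₁-W₂)/W₁ = (0.12658-0.097087)/0.12658 = 23.30%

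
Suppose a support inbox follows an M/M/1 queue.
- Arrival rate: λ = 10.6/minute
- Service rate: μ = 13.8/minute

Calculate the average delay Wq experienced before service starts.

First, compute utilization: ρ = λ/μ = 10.6/13.8 = 0.7681
For M/M/1: Wq = λ/(μ(μ-λ))
Wq = 10.6/(13.8 × (13.8-10.6))
Wq = 10.6/(13.8 × 3.20)
Wq = 0.2400 minutes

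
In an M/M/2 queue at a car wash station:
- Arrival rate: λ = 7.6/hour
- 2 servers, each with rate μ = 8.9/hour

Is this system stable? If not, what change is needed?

Stability requires ρ = λ/(cμ) < 1
ρ = 7.6/(2 × 8.9) = 7.6/17.80 = 0.4270
Since 0.4270 < 1, the system is STABLE.
The servers are busy 42.70% of the time.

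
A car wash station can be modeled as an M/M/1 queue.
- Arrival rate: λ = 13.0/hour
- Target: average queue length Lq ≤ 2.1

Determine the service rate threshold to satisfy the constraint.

For M/M/1: Lq = λ²/(μ(μ-λ))
Need Lq ≤ 2.1, i.e. μ(μ-λ) ≥ λ²/2.1
μ² - 13.0μ - 169.00/2.1 ≥ 0  →  μ² - 13.0μ - 80.4762 ≥ 0
Quadratic formula (positive root): μ = [λ + √(λ² + 4×80.4762)]/2
Discriminant: 169.00 + 4×80.4762 = 490.9048, √490.9048 = 22.1564
μ ≥ (13.0 + 22.1564)/2 = 17.5782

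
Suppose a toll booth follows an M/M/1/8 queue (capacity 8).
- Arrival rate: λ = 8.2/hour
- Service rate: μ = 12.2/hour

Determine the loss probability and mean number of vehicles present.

ρ = λ/μ = 8.2/12.2 = 0.67213
P₀ = (1-ρ)/(1-ρ^(K+1)) = (1-0.67213)/(1-0.67213^9) = 0.3279/0.9720 = 0.3373
P_K = P₀×ρ^K = 0.3373 × 0.67213^8 = 0.3373 × 0.04165 = 0.01405
Blocking probability P_8 = 0.01405 (1.40%)
L = ρ[1 - (K+1)ρ^K + Kρ^(K+1)] / [(1-ρ)(1-ρ^(K+1))]
L = 0.67213 × (1 - 9×0.041651 + 8×0.027995) / ((1 - 0.67213) × (1 - 0.027995)) = 1.7908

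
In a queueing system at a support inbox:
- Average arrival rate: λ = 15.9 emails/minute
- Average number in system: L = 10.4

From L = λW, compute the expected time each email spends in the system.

Little's Law: L = λW, so W = L/λ
W = 10.4/15.9 = 0.6541 minutes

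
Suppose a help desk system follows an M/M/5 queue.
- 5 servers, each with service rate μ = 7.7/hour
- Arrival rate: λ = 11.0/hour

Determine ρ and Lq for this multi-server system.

Traffic intensity: ρ = λ/(cμ) = 11.0/(5×7.7) = 0.2857
Since ρ = 0.2857 < 1, system is stable.
Offered load a = λ/μ = cρ = 11.0/7.7 = 1.4286
P₀ = [ Σₙ₌₀^4 aⁿ/n! + a^5/(5!(1-ρ)) ]⁻¹
Σ = a^0/0! + a^1/1! + a^2/2! + a^3/3! + a^4/4! = 1.0000 + 1.4286 + 1.0204 + 0.4859 + 0.1735 = 4.1084
a^5/(5!(1-ρ)) = 5.9499/(120 × 0.71429) = 0.06942
P₀ = 1/(4.1084 + 0.06942) = 0.2394
Lq = P₀·a^5·ρ / (5!(1-ρ)²) = 0.23936 × 5.9499 × 0.28571 / (120 × 0.51020) = 0.006646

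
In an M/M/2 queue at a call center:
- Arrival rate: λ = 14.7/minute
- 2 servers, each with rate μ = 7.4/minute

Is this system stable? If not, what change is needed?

Stability requires ρ = λ/(cμ) < 1
ρ = 14.7/(2 × 7.4) = 14.7/14.80 = 0.9932
Since 0.9932 < 1, the system is STABLE.
The servers are busy 99.32% of the time.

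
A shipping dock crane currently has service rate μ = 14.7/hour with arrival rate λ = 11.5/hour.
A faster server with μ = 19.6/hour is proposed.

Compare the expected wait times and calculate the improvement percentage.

System 1: ρ₁ = 11.5/14.7 = 0.7823, W₁ = 1/(14.7-11.5) = 0.31250
System 2: ρ₂ = 11.5/19.6 = 0.5867, W₂ = 1/(19.6-11.5) = 0.12346
Improvement: (W₁-W₂)/W₁ = (0.31250-0.12346)/0.31250 = 60.49%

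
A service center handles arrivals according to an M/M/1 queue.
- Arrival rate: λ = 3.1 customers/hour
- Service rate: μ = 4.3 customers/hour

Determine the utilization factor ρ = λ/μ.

Server utilization: ρ = λ/μ
ρ = 3.1/4.3 = 0.7209
The server is busy 72.09% of the time.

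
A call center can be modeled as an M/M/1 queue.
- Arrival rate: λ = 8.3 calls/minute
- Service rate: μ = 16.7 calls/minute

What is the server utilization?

Server utilization: ρ = λ/μ
ρ = 8.3/16.7 = 0.4970
The server is busy 49.70% of the time.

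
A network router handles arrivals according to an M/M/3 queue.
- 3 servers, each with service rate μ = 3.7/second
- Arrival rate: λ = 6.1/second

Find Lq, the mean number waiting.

Traffic intensity: ρ = λ/(cμ) = 6.1/(3×3.7) = 0.5495
Since ρ = 0.5495 < 1, system is stable.
Offered load a = λ/μ = cρ = 6.1/3.7 = 1.6486
P₀ = [ Σₙ₌₀^2 aⁿ/n! + a^3/(3!(1-ρ)) ]⁻¹
Σ = a^0/0! + a^1/1! + a^2/2! = 1.00000 + 1.64865 + 1.35902 = 4.0077
a^3/(3!(1-ρ)) = 4.4811/(6 × 0.45045) = 1.6580
P₀ = 1/(4.0077 + 1.6580) = 0.1765
Lq = P₀·a^3·ρ / (3!(1-ρ)²) = 0.1765 × 4.4811 × 0.5495 / (6 × 0.2029) = 0.3570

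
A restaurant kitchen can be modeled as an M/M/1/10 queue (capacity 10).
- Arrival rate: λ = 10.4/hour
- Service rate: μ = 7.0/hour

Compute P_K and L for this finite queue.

ρ = λ/μ = 10.4/7.0 = 1.4857
P₀ = (1-ρ)/(1-ρ^(K+1)) = (1-1.4857)/(1-1.4857^11) = -0.4857/-76.8471 = 0.006320
P_K = P₀×ρ^K = 0.006320 × 1.4857^10 = 0.006320 × 52.3976 = 0.3312
Blocking probability P_10 = 0.3312 (33.12%)
L = ρ[1 - (K+1)ρ^K + Kρ^(K+1)] / [(1-ρ)(1-ρ^(K+1))]
L = 1.4857 × (1 - 11×52.3976 + 10×77.8471) / ((1 - 1.4857) × (1 - 77.8471)) = 8.0843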